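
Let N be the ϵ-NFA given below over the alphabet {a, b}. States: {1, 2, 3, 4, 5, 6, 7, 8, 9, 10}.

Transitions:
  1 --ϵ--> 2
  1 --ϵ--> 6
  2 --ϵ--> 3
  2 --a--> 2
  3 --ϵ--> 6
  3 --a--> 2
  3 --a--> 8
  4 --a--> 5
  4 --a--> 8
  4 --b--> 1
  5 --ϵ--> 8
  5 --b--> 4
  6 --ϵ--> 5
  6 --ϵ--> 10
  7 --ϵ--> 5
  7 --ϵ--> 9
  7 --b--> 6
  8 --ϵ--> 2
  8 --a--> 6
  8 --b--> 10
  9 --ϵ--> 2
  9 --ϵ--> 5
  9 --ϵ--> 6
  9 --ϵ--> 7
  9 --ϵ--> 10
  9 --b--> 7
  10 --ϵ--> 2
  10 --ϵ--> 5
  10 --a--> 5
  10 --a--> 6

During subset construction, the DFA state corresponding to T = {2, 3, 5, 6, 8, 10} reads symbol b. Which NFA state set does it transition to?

{2, 3, 4, 5, 6, 8, 10}

5 on b → {4}.
8 on b → {10}.
No b-transition from 2, 3, 6, 10.
Union after reading b: {4, 10}.
Now take the ϵ-closure:
From 10 via ϵ: add 2, 5.
From 2 via ϵ: add 3.
From 5 via ϵ: add 8.
From 3 via ϵ: add 6.
No new states can be added; the closed set is {2, 3, 4, 5, 6, 8, 10}.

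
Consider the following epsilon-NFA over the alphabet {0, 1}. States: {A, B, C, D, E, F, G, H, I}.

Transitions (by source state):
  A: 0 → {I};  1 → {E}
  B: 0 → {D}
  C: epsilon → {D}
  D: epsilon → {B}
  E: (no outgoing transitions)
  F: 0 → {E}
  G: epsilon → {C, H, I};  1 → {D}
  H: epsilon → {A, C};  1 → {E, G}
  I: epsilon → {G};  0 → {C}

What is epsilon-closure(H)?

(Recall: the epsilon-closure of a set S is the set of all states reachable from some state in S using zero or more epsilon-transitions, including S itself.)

{A, B, C, D, H}

Start with {H}.
From H via epsilon: add A, C.
From C via epsilon: add D.
From D via epsilon: add B.
No new states can be added; the closed set is {A, B, C, D, H}.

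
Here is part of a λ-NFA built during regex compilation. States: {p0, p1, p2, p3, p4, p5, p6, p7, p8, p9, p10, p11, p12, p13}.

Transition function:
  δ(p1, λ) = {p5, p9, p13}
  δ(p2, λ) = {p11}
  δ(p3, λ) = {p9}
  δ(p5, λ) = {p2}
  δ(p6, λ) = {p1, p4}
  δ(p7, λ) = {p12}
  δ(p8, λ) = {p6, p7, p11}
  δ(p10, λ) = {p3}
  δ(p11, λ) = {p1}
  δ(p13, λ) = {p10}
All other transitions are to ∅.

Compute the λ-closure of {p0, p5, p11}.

{p0, p1, p2, p3, p5, p9, p10, p11, p13}

Start with {p0, p5, p11}.
From p5 via λ: add p2.
From p11 via λ: add p1.
From p1 via λ: add p9, p13.
From p13 via λ: add p10.
From p10 via λ: add p3.
No new states can be added; the closed set is {p0, p1, p2, p3, p5, p9, p10, p11, p13}.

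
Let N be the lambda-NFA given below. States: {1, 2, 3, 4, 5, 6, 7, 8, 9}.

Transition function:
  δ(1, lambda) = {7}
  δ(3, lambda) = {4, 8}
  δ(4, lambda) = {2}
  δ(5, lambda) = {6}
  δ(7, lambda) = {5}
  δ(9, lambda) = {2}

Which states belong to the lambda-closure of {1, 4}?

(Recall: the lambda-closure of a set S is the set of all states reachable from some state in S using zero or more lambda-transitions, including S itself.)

Start with {1, 4}.
From 1 via lambda: add 7.
From 4 via lambda: add 2.
From 7 via lambda: add 5.
From 5 via lambda: add 6.
No new states can be added; the closed set is {1, 2, 4, 5, 6, 7}.

{1, 2, 4, 5, 6, 7}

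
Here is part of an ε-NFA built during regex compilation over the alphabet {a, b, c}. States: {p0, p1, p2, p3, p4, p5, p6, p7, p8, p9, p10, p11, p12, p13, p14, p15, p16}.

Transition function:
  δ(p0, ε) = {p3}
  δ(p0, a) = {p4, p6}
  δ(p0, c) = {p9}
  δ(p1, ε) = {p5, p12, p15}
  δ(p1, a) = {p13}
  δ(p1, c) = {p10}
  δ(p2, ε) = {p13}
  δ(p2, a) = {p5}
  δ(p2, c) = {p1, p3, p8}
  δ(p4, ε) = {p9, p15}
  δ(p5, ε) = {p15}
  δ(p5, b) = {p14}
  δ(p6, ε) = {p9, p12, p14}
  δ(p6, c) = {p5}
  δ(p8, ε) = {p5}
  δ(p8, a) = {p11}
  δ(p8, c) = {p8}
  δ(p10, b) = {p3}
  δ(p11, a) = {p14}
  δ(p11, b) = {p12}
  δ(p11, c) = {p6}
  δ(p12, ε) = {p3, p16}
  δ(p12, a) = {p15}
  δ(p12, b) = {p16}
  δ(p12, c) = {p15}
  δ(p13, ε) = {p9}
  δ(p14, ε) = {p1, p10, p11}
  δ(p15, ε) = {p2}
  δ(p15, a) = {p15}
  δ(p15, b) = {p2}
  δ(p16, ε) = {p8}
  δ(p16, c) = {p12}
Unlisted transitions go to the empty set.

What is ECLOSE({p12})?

Start with {p12}.
From p12 via ε: add p3, p16.
From p16 via ε: add p8.
From p8 via ε: add p5.
From p5 via ε: add p15.
From p15 via ε: add p2.
From p2 via ε: add p13.
From p13 via ε: add p9.
No new states can be added; the closed set is {p2, p3, p5, p8, p9, p12, p13, p15, p16}.

{p2, p3, p5, p8, p9, p12, p13, p15, p16}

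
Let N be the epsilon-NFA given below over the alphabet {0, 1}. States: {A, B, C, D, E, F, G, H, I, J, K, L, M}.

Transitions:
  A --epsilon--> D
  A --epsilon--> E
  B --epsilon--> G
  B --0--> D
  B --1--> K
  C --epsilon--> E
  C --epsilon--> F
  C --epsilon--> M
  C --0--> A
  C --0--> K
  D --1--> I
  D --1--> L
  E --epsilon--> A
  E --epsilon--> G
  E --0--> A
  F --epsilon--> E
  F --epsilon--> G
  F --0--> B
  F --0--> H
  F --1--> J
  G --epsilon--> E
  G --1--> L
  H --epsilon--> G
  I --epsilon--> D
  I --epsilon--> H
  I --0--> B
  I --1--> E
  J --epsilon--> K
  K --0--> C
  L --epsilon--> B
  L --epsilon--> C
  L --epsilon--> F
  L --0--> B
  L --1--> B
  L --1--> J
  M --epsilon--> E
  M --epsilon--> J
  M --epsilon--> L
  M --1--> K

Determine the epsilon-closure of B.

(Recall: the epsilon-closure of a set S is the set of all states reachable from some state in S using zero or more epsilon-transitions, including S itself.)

{A, B, D, E, G}

Start with {B}.
From B via epsilon: add G.
From G via epsilon: add E.
From E via epsilon: add A.
From A via epsilon: add D.
No new states can be added; the closed set is {A, B, D, E, G}.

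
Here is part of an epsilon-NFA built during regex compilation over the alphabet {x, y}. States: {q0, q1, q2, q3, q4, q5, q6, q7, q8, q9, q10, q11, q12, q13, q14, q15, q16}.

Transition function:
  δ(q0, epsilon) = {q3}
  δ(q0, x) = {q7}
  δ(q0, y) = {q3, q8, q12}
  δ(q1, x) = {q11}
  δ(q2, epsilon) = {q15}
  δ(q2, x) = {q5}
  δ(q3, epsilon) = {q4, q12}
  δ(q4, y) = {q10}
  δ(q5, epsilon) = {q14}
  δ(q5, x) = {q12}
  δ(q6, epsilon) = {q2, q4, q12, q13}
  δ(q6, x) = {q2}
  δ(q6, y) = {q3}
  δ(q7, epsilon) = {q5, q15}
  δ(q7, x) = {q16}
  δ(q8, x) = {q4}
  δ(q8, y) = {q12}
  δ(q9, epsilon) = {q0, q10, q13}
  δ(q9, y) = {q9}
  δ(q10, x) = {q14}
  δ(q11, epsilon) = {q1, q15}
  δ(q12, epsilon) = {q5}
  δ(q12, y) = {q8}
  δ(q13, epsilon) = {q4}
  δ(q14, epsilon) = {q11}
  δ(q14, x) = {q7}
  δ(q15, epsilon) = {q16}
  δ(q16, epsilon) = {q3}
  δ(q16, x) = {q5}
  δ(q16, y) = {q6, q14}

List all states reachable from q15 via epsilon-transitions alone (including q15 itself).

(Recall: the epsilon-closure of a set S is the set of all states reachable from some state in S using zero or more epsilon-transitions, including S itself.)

Start with {q15}.
From q15 via epsilon: add q16.
From q16 via epsilon: add q3.
From q3 via epsilon: add q4, q12.
From q12 via epsilon: add q5.
From q5 via epsilon: add q14.
From q14 via epsilon: add q11.
From q11 via epsilon: add q1.
No new states can be added; the closed set is {q1, q3, q4, q5, q11, q12, q14, q15, q16}.

{q1, q3, q4, q5, q11, q12, q14, q15, q16}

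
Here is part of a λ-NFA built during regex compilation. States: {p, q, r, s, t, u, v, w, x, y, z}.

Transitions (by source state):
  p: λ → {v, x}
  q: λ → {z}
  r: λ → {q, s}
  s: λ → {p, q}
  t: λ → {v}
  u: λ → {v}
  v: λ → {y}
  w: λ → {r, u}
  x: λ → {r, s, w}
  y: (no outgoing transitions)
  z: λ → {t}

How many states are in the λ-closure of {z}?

4

Start with {z}.
From z via λ: add t.
From t via λ: add v.
From v via λ: add y.
λ-closure = {t, v, y, z}, which has 4 states.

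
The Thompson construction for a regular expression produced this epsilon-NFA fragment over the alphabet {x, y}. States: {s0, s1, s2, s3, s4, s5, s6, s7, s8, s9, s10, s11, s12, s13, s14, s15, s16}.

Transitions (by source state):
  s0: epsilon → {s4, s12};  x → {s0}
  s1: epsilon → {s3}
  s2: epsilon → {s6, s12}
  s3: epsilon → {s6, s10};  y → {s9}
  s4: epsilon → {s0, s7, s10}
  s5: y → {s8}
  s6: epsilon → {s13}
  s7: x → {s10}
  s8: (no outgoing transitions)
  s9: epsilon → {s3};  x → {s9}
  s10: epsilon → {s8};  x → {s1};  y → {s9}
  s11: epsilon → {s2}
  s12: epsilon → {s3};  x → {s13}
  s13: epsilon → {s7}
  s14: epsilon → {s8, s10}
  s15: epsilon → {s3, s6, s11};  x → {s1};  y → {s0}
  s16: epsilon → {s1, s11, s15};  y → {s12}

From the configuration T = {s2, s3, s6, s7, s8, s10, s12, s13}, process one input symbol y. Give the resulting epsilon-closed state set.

s3 on y → {s9}.
s10 on y → {s9}.
No y-transition from s2, s6, s7, s8, s12, s13.
Union after reading y: {s9}.
Now take the epsilon-closure:
From s9 via epsilon: add s3.
From s3 via epsilon: add s6, s10.
From s6 via epsilon: add s13.
From s10 via epsilon: add s8.
From s13 via epsilon: add s7.
No new states can be added; the closed set is {s3, s6, s7, s8, s9, s10, s13}.

{s3, s6, s7, s8, s9, s10, s13}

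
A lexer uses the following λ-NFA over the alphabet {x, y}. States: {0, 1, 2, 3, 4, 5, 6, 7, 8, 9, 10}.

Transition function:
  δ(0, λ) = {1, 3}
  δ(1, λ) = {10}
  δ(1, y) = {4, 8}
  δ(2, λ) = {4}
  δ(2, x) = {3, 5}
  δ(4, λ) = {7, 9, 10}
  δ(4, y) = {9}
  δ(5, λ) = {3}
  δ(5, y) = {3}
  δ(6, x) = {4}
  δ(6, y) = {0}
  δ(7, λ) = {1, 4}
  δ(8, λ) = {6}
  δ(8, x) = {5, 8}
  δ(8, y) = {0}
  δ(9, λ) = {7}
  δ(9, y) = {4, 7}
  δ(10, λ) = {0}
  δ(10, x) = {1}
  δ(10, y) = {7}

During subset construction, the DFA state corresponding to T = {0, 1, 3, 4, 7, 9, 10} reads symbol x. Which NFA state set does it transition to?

{0, 1, 3, 10}

10 on x → {1}.
No x-transition from 0, 1, 3, 4, 7, 9.
Union after reading x: {1}.
Now take the λ-closure:
From 1 via λ: add 10.
From 10 via λ: add 0.
From 0 via λ: add 3.
No new states can be added; the closed set is {0, 1, 3, 10}.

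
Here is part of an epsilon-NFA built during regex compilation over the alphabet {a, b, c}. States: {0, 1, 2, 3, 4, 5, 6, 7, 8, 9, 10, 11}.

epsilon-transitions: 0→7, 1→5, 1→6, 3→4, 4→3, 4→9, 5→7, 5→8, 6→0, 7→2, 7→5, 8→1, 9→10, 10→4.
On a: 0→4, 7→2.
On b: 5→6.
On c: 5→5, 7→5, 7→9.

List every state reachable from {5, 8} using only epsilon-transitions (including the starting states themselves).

Start with {5, 8}.
From 5 via epsilon: add 7.
From 8 via epsilon: add 1.
From 1 via epsilon: add 6.
From 7 via epsilon: add 2.
From 6 via epsilon: add 0.
No new states can be added; the closed set is {0, 1, 2, 5, 6, 7, 8}.

{0, 1, 2, 5, 6, 7, 8}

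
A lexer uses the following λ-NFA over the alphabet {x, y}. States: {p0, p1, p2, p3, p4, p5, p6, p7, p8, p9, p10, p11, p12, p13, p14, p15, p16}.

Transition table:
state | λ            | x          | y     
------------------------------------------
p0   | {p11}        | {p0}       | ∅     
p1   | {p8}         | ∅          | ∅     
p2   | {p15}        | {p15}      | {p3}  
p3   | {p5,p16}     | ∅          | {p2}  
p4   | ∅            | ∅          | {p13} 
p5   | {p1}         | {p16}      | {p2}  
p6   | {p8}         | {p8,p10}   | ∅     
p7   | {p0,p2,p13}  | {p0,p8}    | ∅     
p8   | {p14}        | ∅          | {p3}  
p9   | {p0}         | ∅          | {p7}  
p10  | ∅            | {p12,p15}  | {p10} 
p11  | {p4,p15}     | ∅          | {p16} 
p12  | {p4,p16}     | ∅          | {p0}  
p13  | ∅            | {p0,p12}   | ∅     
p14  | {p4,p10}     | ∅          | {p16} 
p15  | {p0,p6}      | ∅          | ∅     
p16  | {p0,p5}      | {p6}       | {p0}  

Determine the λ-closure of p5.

Start with {p5}.
From p5 via λ: add p1.
From p1 via λ: add p8.
From p8 via λ: add p14.
From p14 via λ: add p4, p10.
No new states can be added; the closed set is {p1, p4, p5, p8, p10, p14}.

{p1, p4, p5, p8, p10, p14}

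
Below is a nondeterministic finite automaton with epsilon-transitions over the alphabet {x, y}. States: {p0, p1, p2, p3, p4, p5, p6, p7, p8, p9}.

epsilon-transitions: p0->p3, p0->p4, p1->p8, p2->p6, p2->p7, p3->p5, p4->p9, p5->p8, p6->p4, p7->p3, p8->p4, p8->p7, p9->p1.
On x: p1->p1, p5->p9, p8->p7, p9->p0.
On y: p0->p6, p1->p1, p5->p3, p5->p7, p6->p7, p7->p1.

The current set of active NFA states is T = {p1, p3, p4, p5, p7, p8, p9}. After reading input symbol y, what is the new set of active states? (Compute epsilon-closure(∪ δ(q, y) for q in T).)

{p1, p3, p4, p5, p7, p8, p9}

p1 on y → {p1}.
p5 on y → {p3, p7}.
p7 on y → {p1}.
No y-transition from p3, p4, p8, p9.
Union after reading y: {p1, p3, p7}.
Now take the epsilon-closure:
From p1 via epsilon: add p8.
From p3 via epsilon: add p5.
From p8 via epsilon: add p4.
From p4 via epsilon: add p9.
No new states can be added; the closed set is {p1, p3, p4, p5, p7, p8, p9}.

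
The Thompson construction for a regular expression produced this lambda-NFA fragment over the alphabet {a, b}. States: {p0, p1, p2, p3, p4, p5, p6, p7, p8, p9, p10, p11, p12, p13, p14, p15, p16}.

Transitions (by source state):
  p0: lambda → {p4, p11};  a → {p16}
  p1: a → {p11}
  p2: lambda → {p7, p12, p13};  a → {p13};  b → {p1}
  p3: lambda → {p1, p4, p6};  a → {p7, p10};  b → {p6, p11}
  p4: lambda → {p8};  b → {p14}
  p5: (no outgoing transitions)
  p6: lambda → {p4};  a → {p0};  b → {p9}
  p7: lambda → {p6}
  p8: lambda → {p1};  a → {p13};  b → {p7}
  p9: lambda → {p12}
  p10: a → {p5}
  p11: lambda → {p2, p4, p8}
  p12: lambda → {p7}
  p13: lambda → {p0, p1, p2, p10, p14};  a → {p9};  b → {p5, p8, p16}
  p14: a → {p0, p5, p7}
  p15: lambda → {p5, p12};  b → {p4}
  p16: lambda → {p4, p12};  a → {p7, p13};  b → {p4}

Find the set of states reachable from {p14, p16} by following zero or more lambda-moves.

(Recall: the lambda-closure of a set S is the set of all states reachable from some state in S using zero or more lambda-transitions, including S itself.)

Start with {p14, p16}.
From p16 via lambda: add p4, p12.
From p4 via lambda: add p8.
From p12 via lambda: add p7.
From p7 via lambda: add p6.
From p8 via lambda: add p1.
No new states can be added; the closed set is {p1, p4, p6, p7, p8, p12, p14, p16}.

{p1, p4, p6, p7, p8, p12, p14, p16}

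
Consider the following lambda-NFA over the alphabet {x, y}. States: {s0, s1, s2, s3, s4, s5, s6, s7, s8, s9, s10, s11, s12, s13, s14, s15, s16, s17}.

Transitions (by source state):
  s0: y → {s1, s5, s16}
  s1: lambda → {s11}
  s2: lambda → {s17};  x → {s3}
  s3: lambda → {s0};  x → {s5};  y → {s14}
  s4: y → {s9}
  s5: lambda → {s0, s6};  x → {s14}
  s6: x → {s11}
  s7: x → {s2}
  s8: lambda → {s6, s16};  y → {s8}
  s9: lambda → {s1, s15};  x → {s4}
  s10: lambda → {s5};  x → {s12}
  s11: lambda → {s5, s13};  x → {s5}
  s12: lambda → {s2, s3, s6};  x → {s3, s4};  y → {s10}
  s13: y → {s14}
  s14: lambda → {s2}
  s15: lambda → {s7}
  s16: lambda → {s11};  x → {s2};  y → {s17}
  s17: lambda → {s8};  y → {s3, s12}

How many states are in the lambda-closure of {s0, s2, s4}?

10

Start with {s0, s2, s4}.
From s2 via lambda: add s17.
From s17 via lambda: add s8.
From s8 via lambda: add s6, s16.
From s16 via lambda: add s11.
From s11 via lambda: add s5, s13.
lambda-closure = {s0, s2, s4, s5, s6, s8, s11, s13, s16, s17}, which has 10 states.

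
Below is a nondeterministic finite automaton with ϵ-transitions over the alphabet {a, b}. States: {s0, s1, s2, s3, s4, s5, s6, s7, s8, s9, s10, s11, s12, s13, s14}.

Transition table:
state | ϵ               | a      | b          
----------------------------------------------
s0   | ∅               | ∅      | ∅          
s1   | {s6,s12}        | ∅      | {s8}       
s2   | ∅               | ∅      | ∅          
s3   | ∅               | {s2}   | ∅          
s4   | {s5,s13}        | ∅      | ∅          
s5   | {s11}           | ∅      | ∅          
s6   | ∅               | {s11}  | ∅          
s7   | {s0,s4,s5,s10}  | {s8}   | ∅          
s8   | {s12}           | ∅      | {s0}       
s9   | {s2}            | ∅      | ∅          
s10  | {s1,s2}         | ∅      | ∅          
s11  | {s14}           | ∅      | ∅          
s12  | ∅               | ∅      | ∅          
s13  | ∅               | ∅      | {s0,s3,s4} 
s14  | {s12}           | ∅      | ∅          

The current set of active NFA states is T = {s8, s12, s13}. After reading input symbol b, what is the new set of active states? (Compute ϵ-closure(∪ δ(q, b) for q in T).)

{s0, s3, s4, s5, s11, s12, s13, s14}

s8 on b → {s0}.
s13 on b → {s0, s3, s4}.
No b-transition from s12.
Union after reading b: {s0, s3, s4}.
Now take the ϵ-closure:
From s4 via ϵ: add s5, s13.
From s5 via ϵ: add s11.
From s11 via ϵ: add s14.
From s14 via ϵ: add s12.
No new states can be added; the closed set is {s0, s3, s4, s5, s11, s12, s13, s14}.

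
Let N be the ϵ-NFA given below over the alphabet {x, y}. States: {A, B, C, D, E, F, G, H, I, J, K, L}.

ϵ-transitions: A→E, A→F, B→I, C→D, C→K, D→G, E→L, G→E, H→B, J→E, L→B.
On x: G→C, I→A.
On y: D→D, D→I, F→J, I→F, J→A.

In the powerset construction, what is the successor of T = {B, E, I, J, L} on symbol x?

{A, B, E, F, I, L}

I on x → {A}.
No x-transition from B, E, J, L.
Union after reading x: {A}.
Now take the ϵ-closure:
From A via ϵ: add E, F.
From E via ϵ: add L.
From L via ϵ: add B.
From B via ϵ: add I.
No new states can be added; the closed set is {A, B, E, F, I, L}.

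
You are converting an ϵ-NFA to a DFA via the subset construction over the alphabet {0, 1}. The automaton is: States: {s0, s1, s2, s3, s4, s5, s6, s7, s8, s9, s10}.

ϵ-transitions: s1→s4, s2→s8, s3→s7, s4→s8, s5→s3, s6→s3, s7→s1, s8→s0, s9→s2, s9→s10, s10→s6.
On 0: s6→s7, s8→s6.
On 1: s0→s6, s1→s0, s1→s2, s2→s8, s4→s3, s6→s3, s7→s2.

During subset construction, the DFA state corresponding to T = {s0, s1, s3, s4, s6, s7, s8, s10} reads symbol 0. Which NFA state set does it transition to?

s6 on 0 → {s7}.
s8 on 0 → {s6}.
No 0-transition from s0, s1, s3, s4, s7, s10.
Union after reading 0: {s6, s7}.
Now take the ϵ-closure:
From s6 via ϵ: add s3.
From s7 via ϵ: add s1.
From s1 via ϵ: add s4.
From s4 via ϵ: add s8.
From s8 via ϵ: add s0.
No new states can be added; the closed set is {s0, s1, s3, s4, s6, s7, s8}.

{s0, s1, s3, s4, s6, s7, s8}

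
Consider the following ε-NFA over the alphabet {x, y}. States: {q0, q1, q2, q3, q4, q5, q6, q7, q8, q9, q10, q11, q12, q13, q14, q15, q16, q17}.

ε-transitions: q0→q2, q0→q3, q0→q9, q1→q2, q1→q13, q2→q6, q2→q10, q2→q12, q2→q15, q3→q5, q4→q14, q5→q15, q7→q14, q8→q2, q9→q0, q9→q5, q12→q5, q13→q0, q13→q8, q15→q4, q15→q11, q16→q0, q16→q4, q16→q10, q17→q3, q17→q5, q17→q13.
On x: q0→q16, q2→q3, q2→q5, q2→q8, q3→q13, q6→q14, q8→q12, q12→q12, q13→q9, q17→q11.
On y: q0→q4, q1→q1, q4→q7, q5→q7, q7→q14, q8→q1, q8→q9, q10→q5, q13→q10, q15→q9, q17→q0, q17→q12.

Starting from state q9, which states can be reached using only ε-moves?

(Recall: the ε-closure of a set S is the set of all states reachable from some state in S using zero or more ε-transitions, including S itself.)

Start with {q9}.
From q9 via ε: add q0, q5.
From q0 via ε: add q2, q3.
From q5 via ε: add q15.
From q2 via ε: add q6, q10, q12.
From q15 via ε: add q4, q11.
From q4 via ε: add q14.
No new states can be added; the closed set is {q0, q2, q3, q4, q5, q6, q9, q10, q11, q12, q14, q15}.

{q0, q2, q3, q4, q5, q6, q9, q10, q11, q12, q14, q15}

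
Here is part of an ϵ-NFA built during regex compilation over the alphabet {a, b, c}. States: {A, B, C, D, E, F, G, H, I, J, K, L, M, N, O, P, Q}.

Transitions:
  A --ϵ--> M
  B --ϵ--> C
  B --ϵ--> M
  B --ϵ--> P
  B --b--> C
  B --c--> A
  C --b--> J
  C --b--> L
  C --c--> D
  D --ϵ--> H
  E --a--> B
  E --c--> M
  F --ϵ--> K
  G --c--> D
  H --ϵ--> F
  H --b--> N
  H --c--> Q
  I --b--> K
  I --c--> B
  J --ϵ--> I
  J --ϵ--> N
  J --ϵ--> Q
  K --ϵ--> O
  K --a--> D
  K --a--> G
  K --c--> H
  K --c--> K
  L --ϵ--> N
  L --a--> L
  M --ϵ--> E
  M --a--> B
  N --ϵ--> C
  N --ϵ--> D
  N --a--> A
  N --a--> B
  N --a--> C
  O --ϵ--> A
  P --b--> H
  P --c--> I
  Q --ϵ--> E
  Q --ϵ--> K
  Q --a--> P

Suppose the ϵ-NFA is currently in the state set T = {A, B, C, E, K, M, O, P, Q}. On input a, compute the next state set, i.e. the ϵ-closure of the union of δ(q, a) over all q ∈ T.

E on a → {B}.
K on a → {D, G}.
M on a → {B}.
Q on a → {P}.
No a-transition from A, B, C, O, P.
Union after reading a: {B, D, G, P}.
Now take the ϵ-closure:
From B via ϵ: add C, M.
From D via ϵ: add H.
From H via ϵ: add F.
From M via ϵ: add E.
From F via ϵ: add K.
From K via ϵ: add O.
From O via ϵ: add A.
No new states can be added; the closed set is {A, B, C, D, E, F, G, H, K, M, O, P}.

{A, B, C, D, E, F, G, H, K, M, O, P}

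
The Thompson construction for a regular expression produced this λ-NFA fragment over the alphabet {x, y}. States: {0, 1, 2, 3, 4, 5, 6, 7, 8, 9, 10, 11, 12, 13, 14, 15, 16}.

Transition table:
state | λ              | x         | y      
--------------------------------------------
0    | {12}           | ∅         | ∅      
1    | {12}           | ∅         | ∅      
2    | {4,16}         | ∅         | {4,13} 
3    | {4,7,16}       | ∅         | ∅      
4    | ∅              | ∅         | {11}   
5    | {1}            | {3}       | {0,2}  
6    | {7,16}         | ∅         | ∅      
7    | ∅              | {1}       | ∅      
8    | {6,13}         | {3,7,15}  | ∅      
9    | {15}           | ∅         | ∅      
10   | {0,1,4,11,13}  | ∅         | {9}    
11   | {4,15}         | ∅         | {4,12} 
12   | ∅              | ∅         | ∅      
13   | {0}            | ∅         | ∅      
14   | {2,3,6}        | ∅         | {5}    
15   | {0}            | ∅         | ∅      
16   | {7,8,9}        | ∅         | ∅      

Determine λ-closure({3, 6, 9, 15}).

{0, 3, 4, 6, 7, 8, 9, 12, 13, 15, 16}

Start with {3, 6, 9, 15}.
From 3 via λ: add 4, 7, 16.
From 15 via λ: add 0.
From 0 via λ: add 12.
From 16 via λ: add 8.
From 8 via λ: add 13.
No new states can be added; the closed set is {0, 3, 4, 6, 7, 8, 9, 12, 13, 15, 16}.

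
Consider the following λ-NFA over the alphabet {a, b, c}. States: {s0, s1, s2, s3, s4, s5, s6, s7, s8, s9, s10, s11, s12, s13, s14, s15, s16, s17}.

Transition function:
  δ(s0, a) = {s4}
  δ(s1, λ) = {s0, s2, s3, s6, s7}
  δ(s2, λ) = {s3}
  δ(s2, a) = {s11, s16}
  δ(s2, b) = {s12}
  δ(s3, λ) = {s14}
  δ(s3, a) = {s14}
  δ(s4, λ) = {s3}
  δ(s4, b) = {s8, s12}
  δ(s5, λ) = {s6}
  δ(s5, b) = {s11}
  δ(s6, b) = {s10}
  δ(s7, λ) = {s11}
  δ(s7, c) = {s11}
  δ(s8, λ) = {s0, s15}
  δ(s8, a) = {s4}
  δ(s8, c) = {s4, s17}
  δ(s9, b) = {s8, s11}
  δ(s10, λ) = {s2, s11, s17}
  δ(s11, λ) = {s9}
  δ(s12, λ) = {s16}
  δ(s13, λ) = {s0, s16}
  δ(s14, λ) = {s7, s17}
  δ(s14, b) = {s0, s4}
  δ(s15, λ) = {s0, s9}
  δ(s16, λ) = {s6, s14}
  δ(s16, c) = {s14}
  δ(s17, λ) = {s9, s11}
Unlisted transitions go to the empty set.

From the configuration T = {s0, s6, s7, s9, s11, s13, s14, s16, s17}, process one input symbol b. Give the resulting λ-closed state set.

s6 on b → {s10}.
s9 on b → {s8, s11}.
s14 on b → {s0, s4}.
No b-transition from s0, s7, s11, s13, s16, s17.
Union after reading b: {s0, s4, s8, s10, s11}.
Now take the λ-closure:
From s4 via λ: add s3.
From s8 via λ: add s15.
From s10 via λ: add s2, s17.
From s11 via λ: add s9.
From s3 via λ: add s14.
From s14 via λ: add s7.
No new states can be added; the closed set is {s0, s2, s3, s4, s7, s8, s9, s10, s11, s14, s15, s17}.

{s0, s2, s3, s4, s7, s8, s9, s10, s11, s14, s15, s17}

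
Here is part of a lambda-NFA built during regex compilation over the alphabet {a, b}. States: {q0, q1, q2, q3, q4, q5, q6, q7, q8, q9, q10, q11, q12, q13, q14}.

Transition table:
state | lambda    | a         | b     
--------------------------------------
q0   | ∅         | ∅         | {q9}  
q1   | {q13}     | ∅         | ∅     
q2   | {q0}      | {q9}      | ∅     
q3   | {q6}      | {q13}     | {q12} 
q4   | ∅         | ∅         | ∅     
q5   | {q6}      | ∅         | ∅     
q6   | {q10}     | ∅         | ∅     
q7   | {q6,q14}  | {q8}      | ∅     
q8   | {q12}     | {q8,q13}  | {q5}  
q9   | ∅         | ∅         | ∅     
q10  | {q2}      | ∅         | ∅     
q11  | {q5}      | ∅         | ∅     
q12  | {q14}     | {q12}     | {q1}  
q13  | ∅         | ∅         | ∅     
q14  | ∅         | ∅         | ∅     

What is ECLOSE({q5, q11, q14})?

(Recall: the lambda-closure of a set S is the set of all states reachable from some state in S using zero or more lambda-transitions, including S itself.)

Start with {q5, q11, q14}.
From q5 via lambda: add q6.
From q6 via lambda: add q10.
From q10 via lambda: add q2.
From q2 via lambda: add q0.
No new states can be added; the closed set is {q0, q2, q5, q6, q10, q11, q14}.

{q0, q2, q5, q6, q10, q11, q14}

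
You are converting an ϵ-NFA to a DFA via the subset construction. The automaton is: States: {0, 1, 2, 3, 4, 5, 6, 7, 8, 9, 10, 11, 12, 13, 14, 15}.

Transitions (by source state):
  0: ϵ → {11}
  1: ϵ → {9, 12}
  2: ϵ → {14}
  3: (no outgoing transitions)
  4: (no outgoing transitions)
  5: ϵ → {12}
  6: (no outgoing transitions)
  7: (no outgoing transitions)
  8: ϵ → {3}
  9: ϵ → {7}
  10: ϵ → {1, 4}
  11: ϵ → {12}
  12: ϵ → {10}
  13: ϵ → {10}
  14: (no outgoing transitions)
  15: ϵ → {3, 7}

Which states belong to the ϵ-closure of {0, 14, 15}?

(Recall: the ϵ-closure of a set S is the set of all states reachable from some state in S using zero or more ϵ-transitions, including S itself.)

Start with {0, 14, 15}.
From 0 via ϵ: add 11.
From 15 via ϵ: add 3, 7.
From 11 via ϵ: add 12.
From 12 via ϵ: add 10.
From 10 via ϵ: add 1, 4.
From 1 via ϵ: add 9.
No new states can be added; the closed set is {0, 1, 3, 4, 7, 9, 10, 11, 12, 14, 15}.

{0, 1, 3, 4, 7, 9, 10, 11, 12, 14, 15}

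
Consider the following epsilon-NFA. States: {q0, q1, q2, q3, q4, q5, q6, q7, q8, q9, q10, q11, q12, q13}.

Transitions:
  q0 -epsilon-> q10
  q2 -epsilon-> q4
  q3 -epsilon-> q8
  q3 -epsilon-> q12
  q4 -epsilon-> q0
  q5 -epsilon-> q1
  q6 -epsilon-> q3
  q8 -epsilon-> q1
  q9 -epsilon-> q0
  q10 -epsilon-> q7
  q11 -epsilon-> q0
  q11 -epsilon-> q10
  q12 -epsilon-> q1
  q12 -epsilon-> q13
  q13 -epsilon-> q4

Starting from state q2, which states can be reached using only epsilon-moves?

{q0, q2, q4, q7, q10}

Start with {q2}.
From q2 via epsilon: add q4.
From q4 via epsilon: add q0.
From q0 via epsilon: add q10.
From q10 via epsilon: add q7.
No new states can be added; the closed set is {q0, q2, q4, q7, q10}.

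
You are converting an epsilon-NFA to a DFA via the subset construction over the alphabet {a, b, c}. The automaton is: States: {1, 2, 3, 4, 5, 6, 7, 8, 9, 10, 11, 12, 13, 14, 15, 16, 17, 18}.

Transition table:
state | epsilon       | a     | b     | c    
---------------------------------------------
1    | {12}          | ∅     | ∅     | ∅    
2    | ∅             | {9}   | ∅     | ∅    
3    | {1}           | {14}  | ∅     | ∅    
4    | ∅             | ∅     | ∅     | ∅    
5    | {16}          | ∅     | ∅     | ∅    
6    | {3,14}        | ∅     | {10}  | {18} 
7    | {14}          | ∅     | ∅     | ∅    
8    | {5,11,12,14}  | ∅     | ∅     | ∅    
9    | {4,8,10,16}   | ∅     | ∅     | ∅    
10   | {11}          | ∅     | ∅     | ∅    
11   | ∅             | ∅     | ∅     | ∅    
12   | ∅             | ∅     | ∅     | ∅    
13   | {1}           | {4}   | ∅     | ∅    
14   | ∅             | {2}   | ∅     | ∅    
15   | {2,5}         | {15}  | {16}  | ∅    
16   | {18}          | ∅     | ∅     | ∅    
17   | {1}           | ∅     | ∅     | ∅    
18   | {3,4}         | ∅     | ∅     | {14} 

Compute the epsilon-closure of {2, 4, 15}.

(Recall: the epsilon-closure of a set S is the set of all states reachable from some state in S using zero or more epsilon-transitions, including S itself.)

Start with {2, 4, 15}.
From 15 via epsilon: add 5.
From 5 via epsilon: add 16.
From 16 via epsilon: add 18.
From 18 via epsilon: add 3.
From 3 via epsilon: add 1.
From 1 via epsilon: add 12.
No new states can be added; the closed set is {1, 2, 3, 4, 5, 12, 15, 16, 18}.

{1, 2, 3, 4, 5, 12, 15, 16, 18}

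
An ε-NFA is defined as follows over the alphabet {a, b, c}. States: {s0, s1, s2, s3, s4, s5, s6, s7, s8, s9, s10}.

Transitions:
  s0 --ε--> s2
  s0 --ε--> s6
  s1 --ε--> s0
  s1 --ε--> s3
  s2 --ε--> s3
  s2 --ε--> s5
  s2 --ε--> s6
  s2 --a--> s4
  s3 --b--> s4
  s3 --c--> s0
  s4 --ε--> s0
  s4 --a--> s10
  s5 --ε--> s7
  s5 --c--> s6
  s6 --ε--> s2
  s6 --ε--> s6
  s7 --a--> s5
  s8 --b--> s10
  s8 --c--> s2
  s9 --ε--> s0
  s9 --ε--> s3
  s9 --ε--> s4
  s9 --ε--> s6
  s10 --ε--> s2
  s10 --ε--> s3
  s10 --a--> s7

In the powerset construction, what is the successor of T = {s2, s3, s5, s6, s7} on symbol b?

s3 on b → {s4}.
No b-transition from s2, s5, s6, s7.
Union after reading b: {s4}.
Now take the ε-closure:
From s4 via ε: add s0.
From s0 via ε: add s2, s6.
From s2 via ε: add s3, s5.
From s5 via ε: add s7.
No new states can be added; the closed set is {s0, s2, s3, s4, s5, s6, s7}.

{s0, s2, s3, s4, s5, s6, s7}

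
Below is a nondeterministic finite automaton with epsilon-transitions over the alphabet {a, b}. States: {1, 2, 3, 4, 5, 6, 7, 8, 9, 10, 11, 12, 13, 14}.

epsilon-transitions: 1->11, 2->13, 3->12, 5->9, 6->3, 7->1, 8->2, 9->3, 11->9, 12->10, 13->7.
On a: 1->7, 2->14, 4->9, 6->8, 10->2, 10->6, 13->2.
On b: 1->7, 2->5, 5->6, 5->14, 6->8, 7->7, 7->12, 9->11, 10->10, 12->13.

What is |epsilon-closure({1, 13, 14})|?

9

Start with {1, 13, 14}.
From 1 via epsilon: add 11.
From 13 via epsilon: add 7.
From 11 via epsilon: add 9.
From 9 via epsilon: add 3.
From 3 via epsilon: add 12.
From 12 via epsilon: add 10.
epsilon-closure = {1, 3, 7, 9, 10, 11, 12, 13, 14}, which has 9 states.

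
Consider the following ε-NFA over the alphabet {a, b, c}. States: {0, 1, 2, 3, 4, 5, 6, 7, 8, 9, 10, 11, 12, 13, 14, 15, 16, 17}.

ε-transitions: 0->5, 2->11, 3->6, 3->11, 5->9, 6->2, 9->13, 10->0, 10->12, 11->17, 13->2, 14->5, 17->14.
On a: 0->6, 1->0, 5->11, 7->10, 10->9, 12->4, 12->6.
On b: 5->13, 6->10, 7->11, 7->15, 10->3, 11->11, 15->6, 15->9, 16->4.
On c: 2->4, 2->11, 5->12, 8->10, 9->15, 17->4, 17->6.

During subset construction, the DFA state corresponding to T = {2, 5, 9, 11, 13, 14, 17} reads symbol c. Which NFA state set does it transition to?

2 on c → {4, 11}.
5 on c → {12}.
9 on c → {15}.
17 on c → {4, 6}.
No c-transition from 11, 13, 14.
Union after reading c: {4, 6, 11, 12, 15}.
Now take the ε-closure:
From 6 via ε: add 2.
From 11 via ε: add 17.
From 17 via ε: add 14.
From 14 via ε: add 5.
From 5 via ε: add 9.
From 9 via ε: add 13.
No new states can be added; the closed set is {2, 4, 5, 6, 9, 11, 12, 13, 14, 15, 17}.

{2, 4, 5, 6, 9, 11, 12, 13, 14, 15, 17}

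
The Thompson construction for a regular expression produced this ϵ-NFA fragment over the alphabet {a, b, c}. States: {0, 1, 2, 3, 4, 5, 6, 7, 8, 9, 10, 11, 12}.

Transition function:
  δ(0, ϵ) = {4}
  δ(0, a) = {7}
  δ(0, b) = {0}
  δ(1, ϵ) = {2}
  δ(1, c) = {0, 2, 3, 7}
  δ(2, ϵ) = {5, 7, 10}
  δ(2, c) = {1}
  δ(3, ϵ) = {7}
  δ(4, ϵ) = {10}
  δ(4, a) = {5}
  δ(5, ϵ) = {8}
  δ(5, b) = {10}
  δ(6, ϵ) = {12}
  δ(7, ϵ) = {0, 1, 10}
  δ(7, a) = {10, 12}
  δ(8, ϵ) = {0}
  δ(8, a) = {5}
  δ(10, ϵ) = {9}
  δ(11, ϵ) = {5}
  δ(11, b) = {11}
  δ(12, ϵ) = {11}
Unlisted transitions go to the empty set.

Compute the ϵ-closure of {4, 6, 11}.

{0, 4, 5, 6, 8, 9, 10, 11, 12}

Start with {4, 6, 11}.
From 4 via ϵ: add 10.
From 6 via ϵ: add 12.
From 11 via ϵ: add 5.
From 5 via ϵ: add 8.
From 10 via ϵ: add 9.
From 8 via ϵ: add 0.
No new states can be added; the closed set is {0, 4, 5, 6, 8, 9, 10, 11, 12}.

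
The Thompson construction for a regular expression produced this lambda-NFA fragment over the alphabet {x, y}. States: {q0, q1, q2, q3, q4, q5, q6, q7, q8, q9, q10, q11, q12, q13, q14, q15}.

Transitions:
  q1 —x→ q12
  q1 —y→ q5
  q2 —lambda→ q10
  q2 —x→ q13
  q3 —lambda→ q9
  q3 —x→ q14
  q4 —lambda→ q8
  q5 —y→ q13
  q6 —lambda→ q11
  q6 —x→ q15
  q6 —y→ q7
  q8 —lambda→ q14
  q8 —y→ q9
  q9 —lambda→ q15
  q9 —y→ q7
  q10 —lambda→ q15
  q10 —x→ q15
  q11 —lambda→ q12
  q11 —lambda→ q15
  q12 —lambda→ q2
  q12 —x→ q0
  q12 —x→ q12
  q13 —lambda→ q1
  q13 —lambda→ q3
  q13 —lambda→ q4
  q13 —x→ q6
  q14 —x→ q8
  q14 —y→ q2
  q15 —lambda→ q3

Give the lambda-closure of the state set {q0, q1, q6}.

{q0, q1, q2, q3, q6, q9, q10, q11, q12, q15}

Start with {q0, q1, q6}.
From q6 via lambda: add q11.
From q11 via lambda: add q12, q15.
From q12 via lambda: add q2.
From q15 via lambda: add q3.
From q2 via lambda: add q10.
From q3 via lambda: add q9.
No new states can be added; the closed set is {q0, q1, q2, q3, q6, q9, q10, q11, q12, q15}.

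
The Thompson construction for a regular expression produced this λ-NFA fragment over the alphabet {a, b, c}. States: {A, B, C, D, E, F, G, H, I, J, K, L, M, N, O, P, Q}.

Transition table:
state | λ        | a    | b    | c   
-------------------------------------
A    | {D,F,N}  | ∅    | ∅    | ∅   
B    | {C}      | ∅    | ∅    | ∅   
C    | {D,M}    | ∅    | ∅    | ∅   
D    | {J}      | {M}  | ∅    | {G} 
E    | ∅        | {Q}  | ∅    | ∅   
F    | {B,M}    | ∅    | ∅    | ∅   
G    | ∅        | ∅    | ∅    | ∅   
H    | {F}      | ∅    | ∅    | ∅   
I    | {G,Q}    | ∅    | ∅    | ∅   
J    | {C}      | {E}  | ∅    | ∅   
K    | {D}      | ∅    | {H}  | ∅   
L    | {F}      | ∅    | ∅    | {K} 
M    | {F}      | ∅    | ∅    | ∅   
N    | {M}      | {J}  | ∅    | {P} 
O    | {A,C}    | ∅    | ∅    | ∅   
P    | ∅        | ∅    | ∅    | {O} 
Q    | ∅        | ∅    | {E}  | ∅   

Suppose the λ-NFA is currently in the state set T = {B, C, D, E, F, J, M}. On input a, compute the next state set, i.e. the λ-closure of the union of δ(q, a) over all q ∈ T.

{B, C, D, E, F, J, M, Q}

D on a → {M}.
E on a → {Q}.
J on a → {E}.
No a-transition from B, C, F, M.
Union after reading a: {E, M, Q}.
Now take the λ-closure:
From M via λ: add F.
From F via λ: add B.
From B via λ: add C.
From C via λ: add D.
From D via λ: add J.
No new states can be added; the closed set is {B, C, D, E, F, J, M, Q}.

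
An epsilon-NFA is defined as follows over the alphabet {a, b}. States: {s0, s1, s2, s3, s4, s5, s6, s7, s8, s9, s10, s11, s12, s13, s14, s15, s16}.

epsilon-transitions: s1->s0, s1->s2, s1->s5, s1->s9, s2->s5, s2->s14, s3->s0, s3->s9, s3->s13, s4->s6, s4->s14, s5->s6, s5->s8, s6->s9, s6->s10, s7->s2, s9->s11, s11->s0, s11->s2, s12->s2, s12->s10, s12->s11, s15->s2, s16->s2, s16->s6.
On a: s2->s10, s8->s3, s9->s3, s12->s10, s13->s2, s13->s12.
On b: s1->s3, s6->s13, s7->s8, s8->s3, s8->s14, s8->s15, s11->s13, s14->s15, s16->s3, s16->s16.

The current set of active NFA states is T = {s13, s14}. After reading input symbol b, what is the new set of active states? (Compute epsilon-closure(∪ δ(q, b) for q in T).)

{s0, s2, s5, s6, s8, s9, s10, s11, s14, s15}

s14 on b → {s15}.
No b-transition from s13.
Union after reading b: {s15}.
Now take the epsilon-closure:
From s15 via epsilon: add s2.
From s2 via epsilon: add s5, s14.
From s5 via epsilon: add s6, s8.
From s6 via epsilon: add s9, s10.
From s9 via epsilon: add s11.
From s11 via epsilon: add s0.
No new states can be added; the closed set is {s0, s2, s5, s6, s8, s9, s10, s11, s14, s15}.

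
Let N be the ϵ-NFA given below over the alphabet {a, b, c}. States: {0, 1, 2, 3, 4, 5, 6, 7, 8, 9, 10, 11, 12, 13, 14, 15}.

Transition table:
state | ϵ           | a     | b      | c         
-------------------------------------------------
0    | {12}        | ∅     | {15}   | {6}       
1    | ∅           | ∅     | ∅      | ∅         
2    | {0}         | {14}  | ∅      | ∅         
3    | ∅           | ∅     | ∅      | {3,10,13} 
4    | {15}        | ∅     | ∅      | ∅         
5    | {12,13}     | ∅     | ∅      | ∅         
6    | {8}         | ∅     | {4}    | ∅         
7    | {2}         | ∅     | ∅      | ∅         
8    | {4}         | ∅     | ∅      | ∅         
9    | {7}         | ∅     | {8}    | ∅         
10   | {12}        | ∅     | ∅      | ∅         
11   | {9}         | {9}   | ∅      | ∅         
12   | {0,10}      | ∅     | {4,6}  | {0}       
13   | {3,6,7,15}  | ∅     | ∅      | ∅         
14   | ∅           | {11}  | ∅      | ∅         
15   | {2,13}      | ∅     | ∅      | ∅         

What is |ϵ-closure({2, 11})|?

7

Start with {2, 11}.
From 2 via ϵ: add 0.
From 11 via ϵ: add 9.
From 0 via ϵ: add 12.
From 9 via ϵ: add 7.
From 12 via ϵ: add 10.
ϵ-closure = {0, 2, 7, 9, 10, 11, 12}, which has 7 states.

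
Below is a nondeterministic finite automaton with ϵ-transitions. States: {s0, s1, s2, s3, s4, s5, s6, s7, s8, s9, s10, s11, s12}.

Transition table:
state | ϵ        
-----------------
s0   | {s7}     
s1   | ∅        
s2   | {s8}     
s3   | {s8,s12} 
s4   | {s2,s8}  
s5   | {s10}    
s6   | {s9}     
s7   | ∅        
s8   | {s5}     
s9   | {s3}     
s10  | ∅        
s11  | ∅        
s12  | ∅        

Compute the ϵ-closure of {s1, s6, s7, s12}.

Start with {s1, s6, s7, s12}.
From s6 via ϵ: add s9.
From s9 via ϵ: add s3.
From s3 via ϵ: add s8.
From s8 via ϵ: add s5.
From s5 via ϵ: add s10.
No new states can be added; the closed set is {s1, s3, s5, s6, s7, s8, s9, s10, s12}.

{s1, s3, s5, s6, s7, s8, s9, s10, s12}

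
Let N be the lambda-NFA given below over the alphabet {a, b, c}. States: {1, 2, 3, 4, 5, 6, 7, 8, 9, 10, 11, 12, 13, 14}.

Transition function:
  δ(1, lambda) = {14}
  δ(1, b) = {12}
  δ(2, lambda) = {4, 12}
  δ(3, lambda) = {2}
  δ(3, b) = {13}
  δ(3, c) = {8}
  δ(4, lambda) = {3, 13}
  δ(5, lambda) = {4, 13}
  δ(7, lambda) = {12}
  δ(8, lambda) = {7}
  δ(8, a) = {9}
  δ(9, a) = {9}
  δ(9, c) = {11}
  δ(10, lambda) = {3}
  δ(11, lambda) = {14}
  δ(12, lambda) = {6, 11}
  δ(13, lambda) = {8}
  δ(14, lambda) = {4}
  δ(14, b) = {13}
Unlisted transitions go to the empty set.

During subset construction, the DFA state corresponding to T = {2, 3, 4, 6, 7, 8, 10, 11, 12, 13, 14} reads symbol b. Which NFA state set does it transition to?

3 on b → {13}.
14 on b → {13}.
No b-transition from 2, 4, 6, 7, 8, 10, 11, 12, 13.
Union after reading b: {13}.
Now take the lambda-closure:
From 13 via lambda: add 8.
From 8 via lambda: add 7.
From 7 via lambda: add 12.
From 12 via lambda: add 6, 11.
From 11 via lambda: add 14.
From 14 via lambda: add 4.
From 4 via lambda: add 3.
From 3 via lambda: add 2.
No new states can be added; the closed set is {2, 3, 4, 6, 7, 8, 11, 12, 13, 14}.

{2, 3, 4, 6, 7, 8, 11, 12, 13, 14}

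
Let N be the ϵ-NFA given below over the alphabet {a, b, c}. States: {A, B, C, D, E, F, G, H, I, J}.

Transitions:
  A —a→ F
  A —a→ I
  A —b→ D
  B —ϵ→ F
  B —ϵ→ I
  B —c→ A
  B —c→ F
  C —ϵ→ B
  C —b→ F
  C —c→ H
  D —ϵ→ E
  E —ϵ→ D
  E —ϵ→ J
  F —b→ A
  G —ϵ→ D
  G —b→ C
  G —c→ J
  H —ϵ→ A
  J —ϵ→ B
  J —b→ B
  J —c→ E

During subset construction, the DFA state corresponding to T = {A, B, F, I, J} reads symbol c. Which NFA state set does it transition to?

{A, B, D, E, F, I, J}

B on c → {A, F}.
J on c → {E}.
No c-transition from A, F, I.
Union after reading c: {A, E, F}.
Now take the ϵ-closure:
From E via ϵ: add D, J.
From J via ϵ: add B.
From B via ϵ: add I.
No new states can be added; the closed set is {A, B, D, E, F, I, J}.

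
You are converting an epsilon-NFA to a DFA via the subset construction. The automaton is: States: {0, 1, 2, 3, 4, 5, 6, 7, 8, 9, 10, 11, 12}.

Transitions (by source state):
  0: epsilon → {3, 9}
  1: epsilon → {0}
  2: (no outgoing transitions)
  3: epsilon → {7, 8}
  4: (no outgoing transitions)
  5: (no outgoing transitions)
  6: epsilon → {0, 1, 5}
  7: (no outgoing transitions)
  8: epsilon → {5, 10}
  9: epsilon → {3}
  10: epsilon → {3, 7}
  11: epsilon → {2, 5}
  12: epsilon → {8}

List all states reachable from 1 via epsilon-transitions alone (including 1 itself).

{0, 1, 3, 5, 7, 8, 9, 10}

Start with {1}.
From 1 via epsilon: add 0.
From 0 via epsilon: add 3, 9.
From 3 via epsilon: add 7, 8.
From 8 via epsilon: add 5, 10.
No new states can be added; the closed set is {0, 1, 3, 5, 7, 8, 9, 10}.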